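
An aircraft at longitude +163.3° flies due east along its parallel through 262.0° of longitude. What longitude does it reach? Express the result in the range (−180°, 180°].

+65.3°

Start at +163.3°; shift +262.0° → +425.3°.
+425.3° lies outside (−180°, 180°]; subtract 360° → +65.3°.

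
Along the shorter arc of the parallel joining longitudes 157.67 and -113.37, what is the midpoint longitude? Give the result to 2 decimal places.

-157.85°

Signed shortest Δλ from +157.67° to -113.37° is +88.96°.
Midpoint longitude = +157.67° + (+88.96°)/2 = +157.67° + 44.48° = +202.15°.
Normalise into (−180°, 180°]: -157.85°.
(The naïve average (+157.67 + -113.37)/2 = 22.15° is on the wrong side of the globe.)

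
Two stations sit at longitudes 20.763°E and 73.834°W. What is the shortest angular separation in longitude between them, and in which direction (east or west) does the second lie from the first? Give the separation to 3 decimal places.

Raw difference: -73.834 − 20.763 = -94.597°.
Normalise into (−180°, 180°]: -94.597° stays -94.597°.
Negative ⇒ the second point lies to the west; separation 94.597°.

94.597° west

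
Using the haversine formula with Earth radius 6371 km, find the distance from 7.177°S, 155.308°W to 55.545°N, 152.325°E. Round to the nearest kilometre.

8465 km

Δλ = 152.325 − -155.308 = 307.633°; wrapped into (−180°, 180°]: -52.367°.
Δφ = 55.545 − -7.177 = 62.722°.
a = sin²(Δφ/2) + cos φ₁ · cos φ₂ · sin²(Δλ/2) = 0.380136.
c = 2·atan2(√a, √(1−a)) = 1.32871 rad → d = 6371·c ≈ 8465.21 km.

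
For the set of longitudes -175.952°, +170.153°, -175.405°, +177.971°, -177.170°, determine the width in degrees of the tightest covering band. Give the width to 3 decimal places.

14.442°

Sort the longitudes: -177.170°, -175.952°, -175.405°, +170.153°, +177.971°.
Eastward gaps between consecutive values (wrapping around): 1.218°, 0.547°, 345.558°, 7.818°, 4.859°.
Largest gap = 345.558° ⇒ minimal covering band is its complement: 360° − 345.558° = 14.442°.
Band runs from +170.153° eastward to -175.405°, crossing the antimeridian.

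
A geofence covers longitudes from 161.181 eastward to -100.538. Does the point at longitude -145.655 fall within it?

Band width going east from +161.181° to -100.538°: ((-100.538 − 161.181) mod 360) = 98.281°.
Offset of -145.655° east of the west edge: ((-145.655 − 161.181) mod 360) = 53.164°.
53.164° ≤ 98.281° ⇒ inside.

Yes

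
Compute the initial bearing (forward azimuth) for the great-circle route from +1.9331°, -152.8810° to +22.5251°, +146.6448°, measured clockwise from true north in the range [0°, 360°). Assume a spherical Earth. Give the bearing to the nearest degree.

295°

Δλ = 146.6448 − -152.8810 = 299.5258°; wrapped into (−180°, 180°]: -60.4742°.
θ = atan2( sin Δλ · cos φ₂ , cos φ₁ · sin φ₂ − sin φ₁ · cos φ₂ · cos Δλ )
  = atan2(-0.80375, 0.36751) = -65.428° → normalised to [0°, 360°): 294.572°.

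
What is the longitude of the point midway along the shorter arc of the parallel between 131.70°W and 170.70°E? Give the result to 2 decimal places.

Signed shortest Δλ from -131.70° to +170.70° is -57.60°.
Midpoint longitude = -131.70° + (-57.60°)/2 = -131.70° − 28.80° = -160.50°.
(The naïve average (-131.70 + +170.70)/2 = 19.5° is on the wrong side of the globe.)

160.50°W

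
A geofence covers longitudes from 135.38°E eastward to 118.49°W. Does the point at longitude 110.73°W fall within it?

Band width going east from +135.38° to -118.49°: ((-118.49 − 135.38) mod 360) = 106.13°.
Offset of -110.73° east of the west edge: ((-110.73 − 135.38) mod 360) = 113.89°.
113.89° > 106.13° ⇒ outside.

No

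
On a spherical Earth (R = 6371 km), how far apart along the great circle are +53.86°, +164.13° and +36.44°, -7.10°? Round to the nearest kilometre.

Δλ = -7.10 − 164.13 = -171.23°.
Δφ = 36.44 − 53.86 = -17.42°.
a = sin²(Δφ/2) + cos φ₁ · cos φ₂ · sin²(Δλ/2) = 0.494608.
c = 2·atan2(√a, √(1−a)) = 1.56001 rad → d = 6371·c ≈ 9938.84 km.

9939 km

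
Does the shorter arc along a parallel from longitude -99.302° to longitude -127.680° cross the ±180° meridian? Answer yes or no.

Signed shortest Δλ = ((-127.680 − -99.302 + 180) mod 360) − 180 = -28.378°.
Going west by 28.378° from -99.302° reaches -127.680° without touching 180°.

No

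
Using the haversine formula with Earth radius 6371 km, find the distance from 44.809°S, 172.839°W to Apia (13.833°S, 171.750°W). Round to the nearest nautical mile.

1861 nmi

Δλ = -171.750 − -172.839 = 1.089°.
Δφ = -13.833 − -44.809 = 30.976°.
a = sin²(Δφ/2) + cos φ₁ · cos φ₂ · sin²(Δλ/2) = 0.071371.
c = 2·atan2(√a, √(1−a)) = 0.54087 rad → d = 6371·c ≈ 3445.91 km ≈ 1860.64 nmi.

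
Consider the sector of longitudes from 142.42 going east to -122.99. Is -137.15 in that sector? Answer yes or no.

Yes

Band width going east from +142.42° to -122.99°: ((-122.99 − 142.42) mod 360) = 94.59°.
Offset of -137.15° east of the west edge: ((-137.15 − 142.42) mod 360) = 80.43°.
80.43° ≤ 94.59° ⇒ inside.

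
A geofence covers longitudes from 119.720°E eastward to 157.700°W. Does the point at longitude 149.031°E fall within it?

Band width going east from +119.720° to -157.700°: ((-157.700 − 119.720) mod 360) = 82.580°.
Offset of +149.031° east of the west edge: ((149.031 − 119.720) mod 360) = 29.311°.
29.311° ≤ 82.580° ⇒ inside.

Yes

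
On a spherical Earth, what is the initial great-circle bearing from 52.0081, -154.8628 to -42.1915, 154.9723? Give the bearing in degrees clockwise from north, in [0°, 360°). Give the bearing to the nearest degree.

Δλ = 154.9723 − -154.8628 = 309.8351°; wrapped into (−180°, 180°]: -50.1649°.
θ = atan2( sin Δλ · cos φ₂ , cos φ₁ · sin φ₂ − sin φ₁ · cos φ₂ · cos Δλ )
  = atan2(-0.56893, -0.78745) = -144.152° → normalised to [0°, 360°): 215.848°.

216°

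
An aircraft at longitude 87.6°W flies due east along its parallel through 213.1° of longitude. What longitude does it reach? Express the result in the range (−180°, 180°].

125.5°E

Start at -87.6°; shift +213.1° → +125.5°.
+125.5° already lies in (−180°, 180°].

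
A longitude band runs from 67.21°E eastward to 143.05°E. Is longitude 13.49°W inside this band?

Band width going east from +67.21° to +143.05°: ((143.05 − 67.21) mod 360) = 75.84°.
Offset of -13.49° east of the west edge: ((-13.49 − 67.21) mod 360) = 279.30°.
279.30° > 75.84° ⇒ outside.

No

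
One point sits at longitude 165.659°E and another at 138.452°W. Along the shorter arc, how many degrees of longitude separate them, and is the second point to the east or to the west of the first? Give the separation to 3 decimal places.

Raw difference: -138.452 − 165.659 = -304.111°.
Normalise into (−180°, 180°]: -304.111° + 360° = 55.889°.
Positive ⇒ the second point lies to the east; separation 55.889°.

55.889° east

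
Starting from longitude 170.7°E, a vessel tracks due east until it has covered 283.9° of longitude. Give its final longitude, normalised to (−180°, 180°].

Start at +170.7°; shift +283.9° → +454.6°.
+454.6° lies outside (−180°, 180°]; subtract 360° → +94.6°.

94.6°E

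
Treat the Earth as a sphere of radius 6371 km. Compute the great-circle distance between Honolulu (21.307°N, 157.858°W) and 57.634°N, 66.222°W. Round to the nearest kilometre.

Δλ = -66.222 − -157.858 = 91.636°.
Δφ = 57.634 − 21.307 = 36.327°.
a = sin²(Δφ/2) + cos φ₁ · cos φ₂ · sin²(Δλ/2) = 0.353662.
c = 2·atan2(√a, √(1−a)) = 1.27377 rad → d = 6371·c ≈ 8115.20 km.

8115 km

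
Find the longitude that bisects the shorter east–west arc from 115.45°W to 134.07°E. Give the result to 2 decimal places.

Signed shortest Δλ from -115.45° to +134.07° is -110.48°.
Midpoint longitude = -115.45° + (-110.48°)/2 = -115.45° − 55.24° = -170.69°.
(The naïve average (-115.45 + +134.07)/2 = 9.31° is on the wrong side of the globe.)

170.69°W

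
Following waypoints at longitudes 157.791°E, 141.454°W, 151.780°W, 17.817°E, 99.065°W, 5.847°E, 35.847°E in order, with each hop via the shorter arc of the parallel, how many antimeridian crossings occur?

Leg 1: +157.791° → -141.454°, shortest Δλ = 60.755° (east) — crosses 180°.
Leg 2: -141.454° → -151.780°, shortest Δλ = -10.326° (west) — does not cross 180°.
Leg 3: -151.780° → +17.817°, shortest Δλ = 169.597° (east) — does not cross 180°.
Leg 4: +17.817° → -99.065°, shortest Δλ = -116.882° (west) — does not cross 180°.
Leg 5: -99.065° → +5.847°, shortest Δλ = 104.912° (east) — does not cross 180°.
Leg 6: +5.847° → +35.847°, shortest Δλ = 30.0° (east) — does not cross 180°.
Total crossings: 1.

1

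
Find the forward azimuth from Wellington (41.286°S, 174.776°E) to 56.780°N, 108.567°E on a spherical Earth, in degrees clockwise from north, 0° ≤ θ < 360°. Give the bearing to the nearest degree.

Δλ = 108.567 − 174.776 = -66.209°.
θ = atan2( sin Δλ · cos φ₂ , cos φ₁ · sin φ₂ − sin φ₁ · cos φ₂ · cos Δλ )
  = atan2(-0.50130, 0.77445) = -32.915° → normalised to [0°, 360°): 327.085°.

327°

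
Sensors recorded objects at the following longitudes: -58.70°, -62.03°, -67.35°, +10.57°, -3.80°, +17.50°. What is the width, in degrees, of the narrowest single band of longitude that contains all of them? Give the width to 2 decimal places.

Sort the longitudes: -67.35°, -62.03°, -58.70°, -3.80°, +10.57°, +17.50°.
Eastward gaps between consecutive values (wrapping around): 5.32°, 3.33°, 54.90°, 14.37°, 6.93°, 275.15°.
Largest gap = 275.15° ⇒ minimal covering band is its complement: 360° − 275.15° = 84.85°.
Band runs from -67.35° eastward to +17.50°.

84.85°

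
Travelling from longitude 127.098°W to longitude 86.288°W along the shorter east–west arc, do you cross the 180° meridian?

Signed shortest Δλ = ((-86.288 − -127.098 + 180) mod 360) − 180 = 40.81°.
Going east by 40.81° from -127.098° reaches -86.288° without touching 180°.

No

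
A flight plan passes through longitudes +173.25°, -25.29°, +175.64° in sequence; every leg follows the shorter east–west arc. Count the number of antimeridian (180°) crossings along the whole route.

Leg 1: +173.25° → -25.29°, shortest Δλ = 161.46° (east) — crosses 180°.
Leg 2: -25.29° → +175.64°, shortest Δλ = -159.07° (west) — crosses 180°.
Total crossings: 2.

2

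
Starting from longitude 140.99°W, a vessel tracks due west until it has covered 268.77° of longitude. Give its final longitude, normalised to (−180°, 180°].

49.76°W

Start at -140.99°; shift −268.77° → -409.76°.
-409.76° lies outside (−180°, 180°]; add 360° → -49.76°.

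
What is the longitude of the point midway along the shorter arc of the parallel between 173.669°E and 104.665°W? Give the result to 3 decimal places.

145.498°W

Signed shortest Δλ from +173.669° to -104.665° is +81.666°.
Midpoint longitude = +173.669° + (+81.666°)/2 = +173.669° + 40.833° = +214.502°.
Normalise into (−180°, 180°]: -145.498°.
(The naïve average (+173.669 + -104.665)/2 = 34.502° is on the wrong side of the globe.)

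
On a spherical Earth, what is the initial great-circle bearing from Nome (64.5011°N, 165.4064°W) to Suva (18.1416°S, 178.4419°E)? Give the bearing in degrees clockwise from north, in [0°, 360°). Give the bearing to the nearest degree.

195°

Δλ = 178.4419 − -165.4064 = 343.8483°; wrapped into (−180°, 180°]: -16.1517°.
θ = atan2( sin Δλ · cos φ₂ , cos φ₁ · sin φ₂ − sin φ₁ · cos φ₂ · cos Δλ )
  = atan2(-0.26435, -0.95791) = -164.572° → normalised to [0°, 360°): 195.428°.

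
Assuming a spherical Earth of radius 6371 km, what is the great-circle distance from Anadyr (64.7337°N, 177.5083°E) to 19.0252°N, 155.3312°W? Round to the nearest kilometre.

Δλ = -155.3312 − 177.5083 = -332.8395°; wrapped into (−180°, 180°]: 27.1605°.
Δφ = 19.0252 − 64.7337 = -45.7085°.
a = sin²(Δφ/2) + cos φ₁ · cos φ₂ · sin²(Δλ/2) = 0.173093.
c = 2·atan2(√a, √(1−a)) = 0.85818 rad → d = 6371·c ≈ 5467.47 km.

5467 km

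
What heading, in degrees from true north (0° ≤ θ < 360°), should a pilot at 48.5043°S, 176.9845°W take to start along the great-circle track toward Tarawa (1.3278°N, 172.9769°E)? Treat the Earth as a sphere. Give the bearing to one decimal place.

Δλ = 172.9769 − -176.9845 = 349.9614°; wrapped into (−180°, 180°]: -10.0386°.
θ = atan2( sin Δλ · cos φ₂ , cos φ₁ · sin φ₂ − sin φ₁ · cos φ₂ · cos Δλ )
  = atan2(-0.17426, 0.75269) = -13.036° → normalised to [0°, 360°): 346.964°.

347.0°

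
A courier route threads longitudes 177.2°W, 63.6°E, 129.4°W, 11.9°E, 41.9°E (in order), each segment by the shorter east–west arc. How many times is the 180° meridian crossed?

2

Leg 1: -177.2° → +63.6°, shortest Δλ = -119.2° (west) — crosses 180°.
Leg 2: +63.6° → -129.4°, shortest Δλ = 167.0° (east) — crosses 180°.
Leg 3: -129.4° → +11.9°, shortest Δλ = 141.3° (east) — does not cross 180°.
Leg 4: +11.9° → +41.9°, shortest Δλ = 30.0° (east) — does not cross 180°.
Total crossings: 2.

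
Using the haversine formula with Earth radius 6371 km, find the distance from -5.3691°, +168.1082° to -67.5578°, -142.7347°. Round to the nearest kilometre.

7831 km

Δλ = -142.7347 − 168.1082 = -310.8429°; wrapped into (−180°, 180°]: 49.1571°.
Δφ = -67.5578 − -5.3691 = -62.1887°.
a = sin²(Δφ/2) + cos φ₁ · cos φ₂ · sin²(Δλ/2) = 0.332475.
c = 2·atan2(√a, √(1−a)) = 1.22914 rad → d = 6371·c ≈ 7830.84 km.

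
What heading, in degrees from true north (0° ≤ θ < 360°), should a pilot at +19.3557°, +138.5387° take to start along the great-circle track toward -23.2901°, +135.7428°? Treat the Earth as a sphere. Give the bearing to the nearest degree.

Δλ = 135.7428 − 138.5387 = -2.7959°.
θ = atan2( sin Δλ · cos φ₂ , cos φ₁ · sin φ₂ − sin φ₁ · cos φ₂ · cos Δλ )
  = atan2(-0.04480, -0.67710) = -176.214° → normalised to [0°, 360°): 183.786°.

184°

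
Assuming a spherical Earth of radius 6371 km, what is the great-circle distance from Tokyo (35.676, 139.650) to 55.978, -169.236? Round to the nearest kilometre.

Δλ = -169.236 − 139.650 = -308.886°; wrapped into (−180°, 180°]: 51.114°.
Δφ = 55.978 − 35.676 = 20.302°.
a = sin²(Δφ/2) + cos φ₁ · cos φ₂ · sin²(Δλ/2) = 0.115651.
c = 2·atan2(√a, √(1−a)) = 0.69399 rad → d = 6371·c ≈ 4421.44 km.

4421 km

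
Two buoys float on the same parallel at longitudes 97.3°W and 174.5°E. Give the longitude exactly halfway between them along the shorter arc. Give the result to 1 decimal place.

Signed shortest Δλ from -97.3° to +174.5° is -88.2°.
Midpoint longitude = -97.3° + (-88.2°)/2 = -97.3° − 44.1° = -141.4°.
(The naïve average (-97.3 + +174.5)/2 = 38.6° is on the wrong side of the globe.)

141.4°W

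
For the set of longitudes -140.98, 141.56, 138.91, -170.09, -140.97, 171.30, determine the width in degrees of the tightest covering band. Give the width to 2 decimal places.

Sort the longitudes: -170.09°, -140.98°, -140.97°, +138.91°, +141.56°, +171.30°.
Eastward gaps between consecutive values (wrapping around): 29.11°, 0.01°, 279.88°, 2.65°, 29.74°, 18.61°.
Largest gap = 279.88° ⇒ minimal covering band is its complement: 360° − 279.88° = 80.12°.
Band runs from +138.91° eastward to -140.97°, crossing the antimeridian.

80.12°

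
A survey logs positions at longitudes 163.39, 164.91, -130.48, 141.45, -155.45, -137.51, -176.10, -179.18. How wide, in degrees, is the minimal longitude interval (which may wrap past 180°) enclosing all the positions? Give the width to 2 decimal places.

88.07°

Sort the longitudes: -179.18°, -176.10°, -155.45°, -137.51°, -130.48°, +141.45°, +163.39°, +164.91°.
Eastward gaps between consecutive values (wrapping around): 3.08°, 20.65°, 17.94°, 7.03°, 271.93°, 21.94°, 1.52°, 15.91°.
Largest gap = 271.93° ⇒ minimal covering band is its complement: 360° − 271.93° = 88.07°.
Band runs from +141.45° eastward to -130.48°, crossing the antimeridian.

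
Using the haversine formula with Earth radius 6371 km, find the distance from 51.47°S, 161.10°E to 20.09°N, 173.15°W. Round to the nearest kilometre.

Δλ = -173.15 − 161.10 = -334.25°; wrapped into (−180°, 180°]: 25.75°.
Δφ = 20.09 − -51.47 = 71.56°.
a = sin²(Δφ/2) + cos φ₁ · cos φ₂ · sin²(Δλ/2) = 0.370891.
c = 2·atan2(√a, √(1−a)) = 1.30962 rad → d = 6371·c ≈ 8343.59 km.

8344 km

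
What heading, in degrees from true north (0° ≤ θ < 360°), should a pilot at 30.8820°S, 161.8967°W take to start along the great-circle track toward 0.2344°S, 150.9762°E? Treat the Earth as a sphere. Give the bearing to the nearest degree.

Δλ = 150.9762 − -161.8967 = 312.8729°; wrapped into (−180°, 180°]: -47.1271°.
θ = atan2( sin Δλ · cos φ₂ , cos φ₁ · sin φ₂ − sin φ₁ · cos φ₂ · cos Δλ )
  = atan2(-0.73286, 0.34570) = -64.746° → normalised to [0°, 360°): 295.254°.

295°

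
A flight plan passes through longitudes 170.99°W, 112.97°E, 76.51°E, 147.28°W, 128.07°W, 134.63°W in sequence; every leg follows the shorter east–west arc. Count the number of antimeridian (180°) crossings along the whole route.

Leg 1: -170.99° → +112.97°, shortest Δλ = -76.04° (west) — crosses 180°.
Leg 2: +112.97° → +76.51°, shortest Δλ = -36.46° (west) — does not cross 180°.
Leg 3: +76.51° → -147.28°, shortest Δλ = 136.21° (east) — crosses 180°.
Leg 4: -147.28° → -128.07°, shortest Δλ = 19.21° (east) — does not cross 180°.
Leg 5: -128.07° → -134.63°, shortest Δλ = -6.56° (west) — does not cross 180°.
Total crossings: 2.

2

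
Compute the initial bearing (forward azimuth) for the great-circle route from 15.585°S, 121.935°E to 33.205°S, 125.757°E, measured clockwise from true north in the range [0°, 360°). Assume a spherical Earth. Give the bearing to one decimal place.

Δλ = 125.757 − 121.935 = 3.822°.
θ = atan2( sin Δλ · cos φ₂ , cos φ₁ · sin φ₂ − sin φ₁ · cos φ₂ · cos Δλ )
  = atan2(0.05577, -0.30320) = 169.577° → normalised to [0°, 360°): 169.577°.

169.6°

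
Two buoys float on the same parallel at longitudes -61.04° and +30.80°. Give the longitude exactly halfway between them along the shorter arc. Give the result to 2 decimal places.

-15.12°

Signed shortest Δλ from -61.04° to +30.80° is +91.84°.
Midpoint longitude = -61.04° + (+91.84°)/2 = -61.04° + 45.92° = -15.12°.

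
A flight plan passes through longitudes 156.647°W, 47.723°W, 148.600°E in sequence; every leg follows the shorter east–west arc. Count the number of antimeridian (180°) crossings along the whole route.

Leg 1: -156.647° → -47.723°, shortest Δλ = 108.924° (east) — does not cross 180°.
Leg 2: -47.723° → +148.600°, shortest Δλ = -163.677° (west) — crosses 180°.
Total crossings: 1.

1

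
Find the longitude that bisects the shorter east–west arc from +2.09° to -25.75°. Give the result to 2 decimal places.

-11.83°

Signed shortest Δλ from +2.09° to -25.75° is -27.84°.
Midpoint longitude = +2.09° + (-27.84°)/2 = +2.09° − 13.92° = -11.83°.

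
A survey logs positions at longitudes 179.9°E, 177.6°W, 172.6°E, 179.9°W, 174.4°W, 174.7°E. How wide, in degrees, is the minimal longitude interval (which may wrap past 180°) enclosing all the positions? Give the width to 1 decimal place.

Sort the longitudes: -179.9°, -177.6°, -174.4°, +172.6°, +174.7°, +179.9°.
Eastward gaps between consecutive values (wrapping around): 2.3°, 3.2°, 347.0°, 2.1°, 5.2°, 0.2°.
Largest gap = 347.0° ⇒ minimal covering band is its complement: 360° − 347.0° = 13.0°.
Band runs from +172.6° eastward to -174.4°, crossing the antimeridian.

13.0°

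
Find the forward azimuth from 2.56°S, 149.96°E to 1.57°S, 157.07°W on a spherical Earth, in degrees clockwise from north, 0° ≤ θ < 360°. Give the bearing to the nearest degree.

90°

Δλ = -157.07 − 149.96 = -307.03°; wrapped into (−180°, 180°]: 52.97°.
θ = atan2( sin Δλ · cos φ₂ , cos φ₁ · sin φ₂ − sin φ₁ · cos φ₂ · cos Δλ )
  = atan2(0.79802, -0.00048) = 90.035° → normalised to [0°, 360°): 90.035°.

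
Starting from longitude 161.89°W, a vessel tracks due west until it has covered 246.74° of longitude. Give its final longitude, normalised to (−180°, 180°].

48.63°W

Start at -161.89°; shift −246.74° → -408.63°.
-408.63° lies outside (−180°, 180°]; add 360° → -48.63°.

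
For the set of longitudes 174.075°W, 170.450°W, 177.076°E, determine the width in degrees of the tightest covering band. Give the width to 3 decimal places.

12.474°

Sort the longitudes: -174.075°, -170.450°, +177.076°.
Eastward gaps between consecutive values (wrapping around): 3.625°, 347.526°, 8.849°.
Largest gap = 347.526° ⇒ minimal covering band is its complement: 360° − 347.526° = 12.474°.
Band runs from +177.076° eastward to -170.450°, crossing the antimeridian.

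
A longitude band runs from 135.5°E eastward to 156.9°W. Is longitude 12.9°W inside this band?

No

Band width going east from +135.5° to -156.9°: ((-156.9 − 135.5) mod 360) = 67.6°.
Offset of -12.9° east of the west edge: ((-12.9 − 135.5) mod 360) = 211.6°.
211.6° > 67.6° ⇒ outside.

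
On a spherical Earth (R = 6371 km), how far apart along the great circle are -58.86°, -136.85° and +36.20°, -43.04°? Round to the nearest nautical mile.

Δλ = -43.04 − -136.85 = 93.81°.
Δφ = 36.20 − -58.86 = 95.06°.
a = sin²(Δφ/2) + cos φ₁ · cos φ₂ · sin²(Δλ/2) = 0.766616.
c = 2·atan2(√a, √(1−a)) = 2.13321 rad → d = 6371·c ≈ 13590.70 km ≈ 7338.39 nmi.

7338 nmi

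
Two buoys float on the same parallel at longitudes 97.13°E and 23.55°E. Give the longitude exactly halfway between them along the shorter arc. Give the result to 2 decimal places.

Signed shortest Δλ from +97.13° to +23.55° is -73.58°.
Midpoint longitude = +97.13° + (-73.58°)/2 = +97.13° − 36.79° = +60.34°.

60.34°E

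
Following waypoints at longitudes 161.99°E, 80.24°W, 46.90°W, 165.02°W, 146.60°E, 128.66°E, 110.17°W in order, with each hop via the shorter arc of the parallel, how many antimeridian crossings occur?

Leg 1: +161.99° → -80.24°, shortest Δλ = 117.77° (east) — crosses 180°.
Leg 2: -80.24° → -46.90°, shortest Δλ = 33.34° (east) — does not cross 180°.
Leg 3: -46.90° → -165.02°, shortest Δλ = -118.12° (west) — does not cross 180°.
Leg 4: -165.02° → +146.60°, shortest Δλ = -48.38° (west) — crosses 180°.
Leg 5: +146.60° → +128.66°, shortest Δλ = -17.94° (west) — does not cross 180°.
Leg 6: +128.66° → -110.17°, shortest Δλ = 121.17° (east) — crosses 180°.
Total crossings: 3.

3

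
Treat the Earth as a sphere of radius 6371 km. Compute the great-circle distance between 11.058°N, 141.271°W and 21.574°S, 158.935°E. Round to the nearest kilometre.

7464 km

Δλ = 158.935 − -141.271 = 300.206°; wrapped into (−180°, 180°]: -59.794°.
Δφ = -21.574 − 11.058 = -32.632°.
a = sin²(Δφ/2) + cos φ₁ · cos φ₂ · sin²(Δλ/2) = 0.305674.
c = 2·atan2(√a, √(1−a)) = 1.17163 rad → d = 6371·c ≈ 7464.45 km.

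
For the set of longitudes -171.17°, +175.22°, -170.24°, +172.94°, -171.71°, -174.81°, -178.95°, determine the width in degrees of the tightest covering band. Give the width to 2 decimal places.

16.82°

Sort the longitudes: -178.95°, -174.81°, -171.71°, -171.17°, -170.24°, +172.94°, +175.22°.
Eastward gaps between consecutive values (wrapping around): 4.14°, 3.10°, 0.54°, 0.93°, 343.18°, 2.28°, 5.83°.
Largest gap = 343.18° ⇒ minimal covering band is its complement: 360° − 343.18° = 16.82°.
Band runs from +172.94° eastward to -170.24°, crossing the antimeridian.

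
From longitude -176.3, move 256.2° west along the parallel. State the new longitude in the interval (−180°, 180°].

Start at -176.3°; shift −256.2° → -432.5°.
-432.5° lies outside (−180°, 180°]; add 360° → -72.5°.

-72.5°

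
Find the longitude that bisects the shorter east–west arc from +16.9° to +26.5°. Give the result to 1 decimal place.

Signed shortest Δλ from +16.9° to +26.5° is +9.6°.
Midpoint longitude = +16.9° + (+9.6°)/2 = +16.9° + 4.8° = +21.7°.

+21.7°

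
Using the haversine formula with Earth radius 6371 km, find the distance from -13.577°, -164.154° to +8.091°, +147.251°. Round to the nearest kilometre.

5880 km

Δλ = 147.251 − -164.154 = 311.405°; wrapped into (−180°, 180°]: -48.595°.
Δφ = 8.091 − -13.577 = 21.668°.
a = sin²(Δφ/2) + cos φ₁ · cos φ₂ · sin²(Δλ/2) = 0.198272.
c = 2·atan2(√a, √(1−a)) = 0.92297 rad → d = 6371·c ≈ 5880.23 km.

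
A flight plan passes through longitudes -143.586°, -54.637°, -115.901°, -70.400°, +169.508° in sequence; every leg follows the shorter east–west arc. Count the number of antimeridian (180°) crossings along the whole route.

Leg 1: -143.586° → -54.637°, shortest Δλ = 88.949° (east) — does not cross 180°.
Leg 2: -54.637° → -115.901°, shortest Δλ = -61.264° (west) — does not cross 180°.
Leg 3: -115.901° → -70.400°, shortest Δλ = 45.501° (east) — does not cross 180°.
Leg 4: -70.400° → +169.508°, shortest Δλ = -120.092° (west) — crosses 180°.
Total crossings: 1.

1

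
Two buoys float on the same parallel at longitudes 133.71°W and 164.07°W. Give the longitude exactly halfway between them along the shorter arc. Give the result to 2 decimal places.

148.89°W

Signed shortest Δλ from -133.71° to -164.07° is -30.36°.
Midpoint longitude = -133.71° + (-30.36°)/2 = -133.71° − 15.18° = -148.89°.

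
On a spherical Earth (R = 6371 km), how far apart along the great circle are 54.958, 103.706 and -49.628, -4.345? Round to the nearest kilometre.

Δλ = -4.345 − 103.706 = -108.051°.
Δφ = -49.628 − 54.958 = -104.586°.
a = sin²(Δφ/2) + cos φ₁ · cos φ₂ · sin²(Δλ/2) = 0.869500.
c = 2·atan2(√a, √(1−a)) = 2.40238 rad → d = 6371·c ≈ 15305.57 km.

15306 km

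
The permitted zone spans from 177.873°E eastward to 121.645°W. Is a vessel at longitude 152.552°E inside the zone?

No

Band width going east from +177.873° to -121.645°: ((-121.645 − 177.873) mod 360) = 60.482°.
Offset of +152.552° east of the west edge: ((152.552 − 177.873) mod 360) = 334.679°.
334.679° > 60.482° ⇒ outside.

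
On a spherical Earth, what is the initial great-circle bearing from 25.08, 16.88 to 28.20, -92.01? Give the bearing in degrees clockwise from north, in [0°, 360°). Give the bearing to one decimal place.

303.4°

Δλ = -92.01 − 16.88 = -108.89°.
θ = atan2( sin Δλ · cos φ₂ , cos φ₁ · sin φ₂ − sin φ₁ · cos φ₂ · cos Δλ )
  = atan2(-0.83384, 0.54894) = -56.642° → normalised to [0°, 360°): 303.358°.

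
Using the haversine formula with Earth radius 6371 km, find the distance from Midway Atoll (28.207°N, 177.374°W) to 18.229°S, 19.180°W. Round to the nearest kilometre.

17532 km

Δλ = -19.180 − -177.374 = 158.194°.
Δφ = -18.229 − 28.207 = -46.436°.
a = sin²(Δφ/2) + cos φ₁ · cos φ₂ · sin²(Δλ/2) = 0.962492.
c = 2·atan2(√a, √(1−a)) = 2.75179 rad → d = 6371·c ≈ 17531.64 km.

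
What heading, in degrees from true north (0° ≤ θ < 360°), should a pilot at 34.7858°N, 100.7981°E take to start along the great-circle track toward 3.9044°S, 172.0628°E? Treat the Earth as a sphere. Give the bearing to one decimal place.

104.2°

Δλ = 172.0628 − 100.7981 = 71.2647°.
θ = atan2( sin Δλ · cos φ₂ , cos φ₁ · sin φ₂ − sin φ₁ · cos φ₂ · cos Δλ )
  = atan2(0.94481, -0.23874) = 104.181° → normalised to [0°, 360°): 104.181°.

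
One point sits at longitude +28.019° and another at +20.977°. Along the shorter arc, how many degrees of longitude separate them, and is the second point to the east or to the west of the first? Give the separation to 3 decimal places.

7.042° west

Raw difference: 20.977 − 28.019 = -7.042°.
Normalise into (−180°, 180°]: -7.042° stays -7.042°.
Negative ⇒ the second point lies to the west; separation 7.042°.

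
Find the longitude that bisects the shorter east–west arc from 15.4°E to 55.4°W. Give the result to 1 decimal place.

20.0°W

Signed shortest Δλ from +15.4° to -55.4° is -70.8°.
Midpoint longitude = +15.4° + (-70.8°)/2 = +15.4° − 35.4° = -20.0°.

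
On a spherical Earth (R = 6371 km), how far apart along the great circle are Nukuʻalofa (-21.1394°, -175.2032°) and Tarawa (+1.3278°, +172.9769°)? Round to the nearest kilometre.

2810 km

Δλ = 172.9769 − -175.2032 = 348.1801°; wrapped into (−180°, 180°]: -11.8199°.
Δφ = 1.3278 − -21.1394 = 22.4672°.
a = sin²(Δφ/2) + cos φ₁ · cos φ₂ · sin²(Δλ/2) = 0.047837.
c = 2·atan2(√a, √(1−a)) = 0.44100 rad → d = 6371·c ≈ 2809.59 km.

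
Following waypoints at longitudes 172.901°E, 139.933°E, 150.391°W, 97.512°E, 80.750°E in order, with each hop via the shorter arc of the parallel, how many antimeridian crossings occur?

2

Leg 1: +172.901° → +139.933°, shortest Δλ = -32.968° (west) — does not cross 180°.
Leg 2: +139.933° → -150.391°, shortest Δλ = 69.676° (east) — crosses 180°.
Leg 3: -150.391° → +97.512°, shortest Δλ = -112.097° (west) — crosses 180°.
Leg 4: +97.512° → +80.750°, shortest Δλ = -16.762° (west) — does not cross 180°.
Total crossings: 2.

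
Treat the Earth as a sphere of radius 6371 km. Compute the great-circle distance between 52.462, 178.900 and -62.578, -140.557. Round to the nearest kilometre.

13275 km

Δλ = -140.557 − 178.900 = -319.457°; wrapped into (−180°, 180°]: 40.543°.
Δφ = -62.578 − 52.462 = -115.040°.
a = sin²(Δφ/2) + cos φ₁ · cos φ₂ · sin²(Δλ/2) = 0.745309.
c = 2·atan2(√a, √(1−a)) = 2.08360 rad → d = 6371·c ≈ 13274.59 km.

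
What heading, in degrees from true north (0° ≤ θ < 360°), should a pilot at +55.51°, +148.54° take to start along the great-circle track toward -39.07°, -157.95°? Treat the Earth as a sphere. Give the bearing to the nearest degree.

140°

Δλ = -157.95 − 148.54 = -306.49°; wrapped into (−180°, 180°]: 53.51°.
θ = atan2( sin Δλ · cos φ₂ , cos φ₁ · sin φ₂ − sin φ₁ · cos φ₂ · cos Δλ )
  = atan2(0.62418, -0.73744) = 139.755° → normalised to [0°, 360°): 139.755°.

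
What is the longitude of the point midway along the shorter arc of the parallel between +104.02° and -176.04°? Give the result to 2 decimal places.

+143.99°

Signed shortest Δλ from +104.02° to -176.04° is +79.94°.
Midpoint longitude = +104.02° + (+79.94°)/2 = +104.02° + 39.97° = +143.99°.
(The naïve average (+104.02 + -176.04)/2 = -36.01° is on the wrong side of the globe.)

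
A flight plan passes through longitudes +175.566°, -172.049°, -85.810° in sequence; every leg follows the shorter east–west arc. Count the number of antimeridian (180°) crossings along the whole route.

Leg 1: +175.566° → -172.049°, shortest Δλ = 12.385° (east) — crosses 180°.
Leg 2: -172.049° → -85.810°, shortest Δλ = 86.239° (east) — does not cross 180°.
Total crossings: 1.

1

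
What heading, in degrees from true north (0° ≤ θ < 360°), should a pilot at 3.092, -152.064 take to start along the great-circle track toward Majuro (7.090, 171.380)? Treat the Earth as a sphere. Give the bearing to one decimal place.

277.7°

Δλ = 171.380 − -152.064 = 323.444°; wrapped into (−180°, 180°]: -36.556°.
θ = atan2( sin Δλ · cos φ₂ , cos φ₁ · sin φ₂ − sin φ₁ · cos φ₂ · cos Δλ )
  = atan2(-0.59105, 0.08025) = -82.268° → normalised to [0°, 360°): 277.732°.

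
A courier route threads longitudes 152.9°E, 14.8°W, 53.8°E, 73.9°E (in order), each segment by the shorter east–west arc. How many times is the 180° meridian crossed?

0

Leg 1: +152.9° → -14.8°, shortest Δλ = -167.7° (west) — does not cross 180°.
Leg 2: -14.8° → +53.8°, shortest Δλ = 68.6° (east) — does not cross 180°.
Leg 3: +53.8° → +73.9°, shortest Δλ = 20.1° (east) — does not cross 180°.
Total crossings: 0.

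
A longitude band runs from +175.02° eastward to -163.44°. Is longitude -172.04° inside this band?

Band width going east from +175.02° to -163.44°: ((-163.44 − 175.02) mod 360) = 21.54°.
Offset of -172.04° east of the west edge: ((-172.04 − 175.02) mod 360) = 12.94°.
12.94° ≤ 21.54° ⇒ inside.

Yes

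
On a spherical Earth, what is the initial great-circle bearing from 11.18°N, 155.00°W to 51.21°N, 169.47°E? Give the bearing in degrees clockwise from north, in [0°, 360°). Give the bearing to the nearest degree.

331°

Δλ = 169.47 − -155.00 = 324.47°; wrapped into (−180°, 180°]: -35.53°.
θ = atan2( sin Δλ · cos φ₂ , cos φ₁ · sin φ₂ − sin φ₁ · cos φ₂ · cos Δλ )
  = atan2(-0.36406, 0.66580) = -28.670° → normalised to [0°, 360°): 331.330°.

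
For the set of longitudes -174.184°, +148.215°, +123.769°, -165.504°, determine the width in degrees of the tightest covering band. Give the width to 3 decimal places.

70.727°

Sort the longitudes: -174.184°, -165.504°, +123.769°, +148.215°.
Eastward gaps between consecutive values (wrapping around): 8.680°, 289.273°, 24.446°, 37.601°.
Largest gap = 289.273° ⇒ minimal covering band is its complement: 360° − 289.273° = 70.727°.
Band runs from +123.769° eastward to -165.504°, crossing the antimeridian.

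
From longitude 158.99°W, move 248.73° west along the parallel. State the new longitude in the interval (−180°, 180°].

Start at -158.99°; shift −248.73° → -407.72°.
-407.72° lies outside (−180°, 180°]; add 360° → -47.72°.

47.72°W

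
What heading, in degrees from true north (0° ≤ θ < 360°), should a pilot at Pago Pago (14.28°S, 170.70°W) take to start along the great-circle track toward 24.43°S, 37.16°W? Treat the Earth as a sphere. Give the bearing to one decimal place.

130.1°

Δλ = -37.16 − -170.70 = 133.54°.
θ = atan2( sin Δλ · cos φ₂ , cos φ₁ · sin φ₂ − sin φ₁ · cos φ₂ · cos Δλ )
  = atan2(0.65999, -0.55550) = 130.087° → normalised to [0°, 360°): 130.087°.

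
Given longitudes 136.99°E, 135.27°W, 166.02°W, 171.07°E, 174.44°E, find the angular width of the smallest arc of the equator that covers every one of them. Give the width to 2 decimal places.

Sort the longitudes: -166.02°, -135.27°, +136.99°, +171.07°, +174.44°.
Eastward gaps between consecutive values (wrapping around): 30.75°, 272.26°, 34.08°, 3.37°, 19.54°.
Largest gap = 272.26° ⇒ minimal covering band is its complement: 360° − 272.26° = 87.74°.
Band runs from +136.99° eastward to -135.27°, crossing the antimeridian.

87.74°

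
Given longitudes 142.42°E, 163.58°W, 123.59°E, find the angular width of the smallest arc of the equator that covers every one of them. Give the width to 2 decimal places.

Sort the longitudes: -163.58°, +123.59°, +142.42°.
Eastward gaps between consecutive values (wrapping around): 287.17°, 18.83°, 54.00°.
Largest gap = 287.17° ⇒ minimal covering band is its complement: 360° − 287.17° = 72.83°.
Band runs from +123.59° eastward to -163.58°, crossing the antimeridian.

72.83°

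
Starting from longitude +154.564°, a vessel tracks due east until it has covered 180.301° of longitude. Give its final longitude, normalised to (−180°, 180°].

Start at +154.564°; shift +180.301° → +334.865°.
+334.865° lies outside (−180°, 180°]; subtract 360° → -25.135°.

-25.135°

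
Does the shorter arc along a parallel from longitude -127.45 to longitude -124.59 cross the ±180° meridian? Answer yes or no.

Signed shortest Δλ = ((-124.59 − -127.45 + 180) mod 360) − 180 = 2.86°.
Going east by 2.86° from -127.45° reaches -124.59° without touching 180°.

No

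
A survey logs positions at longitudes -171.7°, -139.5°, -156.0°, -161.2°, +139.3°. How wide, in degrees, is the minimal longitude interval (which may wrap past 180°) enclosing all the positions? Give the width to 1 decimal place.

81.2°

Sort the longitudes: -171.7°, -161.2°, -156.0°, -139.5°, +139.3°.
Eastward gaps between consecutive values (wrapping around): 10.5°, 5.2°, 16.5°, 278.8°, 49.0°.
Largest gap = 278.8° ⇒ minimal covering band is its complement: 360° − 278.8° = 81.2°.
Band runs from +139.3° eastward to -139.5°, crossing the antimeridian.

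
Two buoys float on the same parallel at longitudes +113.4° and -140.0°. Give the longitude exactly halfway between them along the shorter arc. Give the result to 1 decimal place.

+166.7°

Signed shortest Δλ from +113.4° to -140.0° is +106.6°.
Midpoint longitude = +113.4° + (+106.6°)/2 = +113.4° + 53.3° = +166.7°.
(The naïve average (+113.4 + -140.0)/2 = -13.3° is on the wrong side of the globe.)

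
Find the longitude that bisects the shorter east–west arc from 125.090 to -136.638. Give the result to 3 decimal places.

+174.226°

Signed shortest Δλ from +125.090° to -136.638° is +98.272°.
Midpoint longitude = +125.090° + (+98.272°)/2 = +125.090° + 49.136° = +174.226°.
(The naïve average (+125.090 + -136.638)/2 = -5.774° is on the wrong side of the globe.)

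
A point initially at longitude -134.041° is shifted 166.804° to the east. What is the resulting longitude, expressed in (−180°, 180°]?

+32.763°

Start at -134.041°; shift +166.804° → +32.763°.
+32.763° already lies in (−180°, 180°].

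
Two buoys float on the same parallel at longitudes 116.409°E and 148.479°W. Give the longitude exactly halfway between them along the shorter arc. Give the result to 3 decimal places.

163.965°E

Signed shortest Δλ from +116.409° to -148.479° is +95.112°.
Midpoint longitude = +116.409° + (+95.112°)/2 = +116.409° + 47.556° = +163.965°.
(The naïve average (+116.409 + -148.479)/2 = -16.035° is on the wrong side of the globe.)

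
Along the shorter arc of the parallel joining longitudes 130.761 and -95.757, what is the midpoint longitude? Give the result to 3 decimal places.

Signed shortest Δλ from +130.761° to -95.757° is +133.482°.
Midpoint longitude = +130.761° + (+133.482°)/2 = +130.761° + 66.741° = +197.502°.
Normalise into (−180°, 180°]: -162.498°.
(The naïve average (+130.761 + -95.757)/2 = 17.502° is on the wrong side of the globe.)

-162.498°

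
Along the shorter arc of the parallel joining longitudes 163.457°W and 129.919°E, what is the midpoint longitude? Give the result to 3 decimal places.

163.231°E

Signed shortest Δλ from -163.457° to +129.919° is -66.624°.
Midpoint longitude = -163.457° + (-66.624°)/2 = -163.457° − 33.312° = -196.769°.
Normalise into (−180°, 180°]: +163.231°.
(The naïve average (-163.457 + +129.919)/2 = -16.769° is on the wrong side of the globe.)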